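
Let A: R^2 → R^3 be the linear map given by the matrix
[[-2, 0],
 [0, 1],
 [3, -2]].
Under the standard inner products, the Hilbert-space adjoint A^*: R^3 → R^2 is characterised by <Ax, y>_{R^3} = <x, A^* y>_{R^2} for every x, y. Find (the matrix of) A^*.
A^* = A^T =
[[-2, 0, 3],
 [0, 1, -2]]

For real matrices with standard dot products, the defining identity <Ax, y> = <x, A^* y> gives (Ax)^T y = x^T (A^*) y, i.e. x^T A^T y = x^T (A^*) y. Since this holds for all x, y, we must have A^* = A^T. Therefore
A^* =
[[-2, 0, 3],
 [0, 1, -2]].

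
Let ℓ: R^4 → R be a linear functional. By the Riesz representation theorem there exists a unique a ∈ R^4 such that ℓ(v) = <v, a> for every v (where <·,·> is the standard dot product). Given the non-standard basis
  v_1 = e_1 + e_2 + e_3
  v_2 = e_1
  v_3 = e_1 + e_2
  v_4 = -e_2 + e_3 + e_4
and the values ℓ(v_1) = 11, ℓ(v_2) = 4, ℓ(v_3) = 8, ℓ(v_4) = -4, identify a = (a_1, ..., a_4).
a = (4, 4, 3, -3)

Write a = (a_1, ..., a_4) in the standard basis. For each basis vector v_i, ℓ(v_i) = <v_i, a> is a linear equation in the a_j's. Collect the n equations into a matrix system V a = ℓ, where row i of V is v_i (expressed in the standard basis). Since V is invertible (lower-triangular with 1s on the diagonal, up to permutation), solve by back-substitution:
  V =
[[1, 1, 1, 0],
 [1, 0, 0, 0],
 [1, 1, 0, 0],
 [0, -1, 1, 1]]
  V a = (11, 4, 8, -4)
Solving gives a = (4, 4, 3, -3).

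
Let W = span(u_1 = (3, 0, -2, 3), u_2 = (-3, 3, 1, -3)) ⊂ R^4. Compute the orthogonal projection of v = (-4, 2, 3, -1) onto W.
proj_W(v) = (-3, 3/2, 3/2, -3)

Set up U = [u_1 | ... | u_2] ∈ R^(4×2). The projector onto W = col(U) is P = U (U^T U)^(-1) U^T.
Compute U^T U =
  [22, -20]
  [-20, 28],
and U^T v = (-21, 24).
Solve U^T U · c = U^T v for the coefficients: c = (-1/2, 1/2). The projection is proj_W(v) = U c.
Check: (v - proj_W(v)) · u_1 = 0  (should be 0).
Check: (v - proj_W(v)) · u_2 = 0  (should be 0).
Result: proj_W(v) = (-3, 3/2, 3/2, -3).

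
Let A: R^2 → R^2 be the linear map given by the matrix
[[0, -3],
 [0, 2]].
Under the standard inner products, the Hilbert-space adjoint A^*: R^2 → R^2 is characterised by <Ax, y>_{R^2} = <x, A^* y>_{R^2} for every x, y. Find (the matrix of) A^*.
A^* = A^T =
[[0, 0],
 [-3, 2]]

For real matrices with standard dot products, the defining identity <Ax, y> = <x, A^* y> gives (Ax)^T y = x^T (A^*) y, i.e. x^T A^T y = x^T (A^*) y. Since this holds for all x, y, we must have A^* = A^T. Therefore
A^* =
[[0, 0],
 [-3, 2]].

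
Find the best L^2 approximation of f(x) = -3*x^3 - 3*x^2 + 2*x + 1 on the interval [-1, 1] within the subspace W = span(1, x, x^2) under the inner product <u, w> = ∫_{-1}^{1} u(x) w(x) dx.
g(x) = -3*x^2 + x/5 + 1

The best approximation g ∈ W is the orthogonal projection of f onto W. Writing g = a_0 + a_1 x + a_2 x^2, the coefficients solve the normal equations G · a = b where
  G_{ij} = <φ_i, φ_j> and b_i = <f, φ_i>, with φ_0 = 1, φ_1 = x, φ_2 = x^2.
G =
  [2, 0, 2/3]
  [0, 2/3, 0]
  [2/3, 0, 2/5],
b = (0, 2/15, -8/15).
Solving gives a_0 = 1, a_1 = 1/5, a_2 = -3, so
  g(x) = -3*x^2 + x/5 + 1.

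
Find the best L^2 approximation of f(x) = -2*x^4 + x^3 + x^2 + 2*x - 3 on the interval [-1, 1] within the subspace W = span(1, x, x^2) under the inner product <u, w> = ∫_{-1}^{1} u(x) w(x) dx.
g(x) = -5*x^2/7 + 13*x/5 - 99/35

The best approximation g ∈ W is the orthogonal projection of f onto W. Writing g = a_0 + a_1 x + a_2 x^2, the coefficients solve the normal equations G · a = b where
  G_{ij} = <φ_i, φ_j> and b_i = <f, φ_i>, with φ_0 = 1, φ_1 = x, φ_2 = x^2.
G =
  [2, 0, 2/3]
  [0, 2/3, 0]
  [2/3, 0, 2/5],
b = (-92/15, 26/15, -76/35).
Solving gives a_0 = -99/35, a_1 = 13/5, a_2 = -5/7, so
  g(x) = -5*x^2/7 + 13*x/5 - 99/35.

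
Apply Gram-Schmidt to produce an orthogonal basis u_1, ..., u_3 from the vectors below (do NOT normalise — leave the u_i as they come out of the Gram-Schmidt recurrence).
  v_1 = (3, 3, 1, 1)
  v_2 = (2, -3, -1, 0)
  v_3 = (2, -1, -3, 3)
Orthogonal basis:
  u_1 = (3, 3, 1, 1)
  u_2 = (13/5, -12/5, -4/5, 1/5)
  u_3 = (-71/132, 21/44, -331/132, 355/132)

Apply the Gram-Schmidt recurrence
  u_1 = v_1
  u_i = v_i − Σ_{j<i} ((v_i · u_j) / (u_j · u_j)) · u_j.

Step by step this gives:
  u_1 = (3, 3, 1, 1)
  u_2 = (13/5, -12/5, -4/5, 1/5)
  u_3 = (-71/132, 21/44, -331/132, 355/132)

Orthogonality check:
  u_2 · u_1 = 0 (should be 0)
  u_3 · u_1 = 0 (should be 0)
  u_3 · u_2 = 0 (should be 0)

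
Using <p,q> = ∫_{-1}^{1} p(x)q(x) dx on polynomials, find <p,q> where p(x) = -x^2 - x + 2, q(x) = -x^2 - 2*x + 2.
<p,q> = 106/15

Expand the product: p(x)·q(x) = x^4 + 3*x^3 - 2*x^2 - 6*x + 4.
∫_{-1}^{1} of each monomial x^k gives [2/(k+1) if k even, 0 if k odd]. Integrating term-by-term (or equivalently evaluating the antiderivative F(x) = x^5/5 + 3*x^4/4 - 2*x^3/3 - 3*x^2 + 4*x at the endpoints):
  F(1) − F(−1) = 77/60 − (-347/60) = 106/15.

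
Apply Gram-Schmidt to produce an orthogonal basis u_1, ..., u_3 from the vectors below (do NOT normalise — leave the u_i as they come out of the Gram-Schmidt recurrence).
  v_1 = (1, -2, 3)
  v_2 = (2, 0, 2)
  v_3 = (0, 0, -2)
Orthogonal basis:
  u_1 = (1, -2, 3)
  u_2 = (10/7, 8/7, 2/7)
  u_3 = (2/3, -2/3, -2/3)

Apply the Gram-Schmidt recurrence
  u_1 = v_1
  u_i = v_i − Σ_{j<i} ((v_i · u_j) / (u_j · u_j)) · u_j.

Step by step this gives:
  u_1 = (1, -2, 3)
  u_2 = (10/7, 8/7, 2/7)
  u_3 = (2/3, -2/3, -2/3)

Orthogonality check:
  u_2 · u_1 = 0 (should be 0)
  u_3 · u_1 = 0 (should be 0)
  u_3 · u_2 = 0 (should be 0)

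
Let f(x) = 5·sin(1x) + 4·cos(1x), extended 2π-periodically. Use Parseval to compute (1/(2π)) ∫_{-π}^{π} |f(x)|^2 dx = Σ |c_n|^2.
Σ |c_n|^2 = 41/2

Expand |f|^2 and use orthogonality of {sin(nx), cos(mx)} on [-π, π]:
  ∫_{-π}^{π} sin(nx)^2 dx = π, ∫ cos(mx)^2 dx = π, and cross terms integrate to 0.
So ∫_{-π}^{π} f(x)^2 dx = 5^2 · π + 4^2 · π = (25 + 16)π.
Divide by 2π: (25 + 16)/2 = 41/2.
By Parseval, this equals Σ |c_n|^2.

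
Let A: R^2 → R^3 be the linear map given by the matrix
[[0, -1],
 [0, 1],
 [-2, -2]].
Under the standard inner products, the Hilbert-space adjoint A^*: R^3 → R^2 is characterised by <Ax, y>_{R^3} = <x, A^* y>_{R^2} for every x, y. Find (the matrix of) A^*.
A^* = A^T =
[[0, 0, -2],
 [-1, 1, -2]]

For real matrices with standard dot products, the defining identity <Ax, y> = <x, A^* y> gives (Ax)^T y = x^T (A^*) y, i.e. x^T A^T y = x^T (A^*) y. Since this holds for all x, y, we must have A^* = A^T. Therefore
A^* =
[[0, 0, -2],
 [-1, 1, -2]].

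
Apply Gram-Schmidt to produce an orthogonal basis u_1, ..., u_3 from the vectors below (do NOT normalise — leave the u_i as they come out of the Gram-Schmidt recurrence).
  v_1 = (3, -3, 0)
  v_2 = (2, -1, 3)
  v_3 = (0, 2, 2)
Orthogonal basis:
  u_1 = (3, -3, 0)
  u_2 = (1/2, 1/2, 3)
  u_3 = (12/19, 12/19, -4/19)

Apply the Gram-Schmidt recurrence
  u_1 = v_1
  u_i = v_i − Σ_{j<i} ((v_i · u_j) / (u_j · u_j)) · u_j.

Step by step this gives:
  u_1 = (3, -3, 0)
  u_2 = (1/2, 1/2, 3)
  u_3 = (12/19, 12/19, -4/19)

Orthogonality check:
  u_2 · u_1 = 0 (should be 0)
  u_3 · u_1 = 0 (should be 0)
  u_3 · u_2 = 0 (should be 0)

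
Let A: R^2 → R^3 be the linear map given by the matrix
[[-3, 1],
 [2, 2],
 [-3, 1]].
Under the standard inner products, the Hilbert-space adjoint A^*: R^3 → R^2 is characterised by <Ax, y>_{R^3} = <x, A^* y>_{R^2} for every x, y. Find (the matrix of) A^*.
A^* = A^T =
[[-3, 2, -3],
 [1, 2, 1]]

For real matrices with standard dot products, the defining identity <Ax, y> = <x, A^* y> gives (Ax)^T y = x^T (A^*) y, i.e. x^T A^T y = x^T (A^*) y. Since this holds for all x, y, we must have A^* = A^T. Therefore
A^* =
[[-3, 2, -3],
 [1, 2, 1]].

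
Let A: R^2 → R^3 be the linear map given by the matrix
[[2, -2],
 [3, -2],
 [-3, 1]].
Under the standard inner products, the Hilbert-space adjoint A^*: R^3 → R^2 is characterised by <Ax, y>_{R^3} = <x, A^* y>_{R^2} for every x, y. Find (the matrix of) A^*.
A^* = A^T =
[[2, 3, -3],
 [-2, -2, 1]]

For real matrices with standard dot products, the defining identity <Ax, y> = <x, A^* y> gives (Ax)^T y = x^T (A^*) y, i.e. x^T A^T y = x^T (A^*) y. Since this holds for all x, y, we must have A^* = A^T. Therefore
A^* =
[[2, 3, -3],
 [-2, -2, 1]].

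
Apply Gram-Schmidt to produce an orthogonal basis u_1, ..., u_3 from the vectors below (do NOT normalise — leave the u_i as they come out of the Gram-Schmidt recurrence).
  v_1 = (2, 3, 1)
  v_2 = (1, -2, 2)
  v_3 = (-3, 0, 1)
Orthogonal basis:
  u_1 = (2, 3, 1)
  u_2 = (9/7, -11/7, 15/7)
  u_3 = (-124/61, 93/122, 217/122)

Apply the Gram-Schmidt recurrence
  u_1 = v_1
  u_i = v_i − Σ_{j<i} ((v_i · u_j) / (u_j · u_j)) · u_j.

Step by step this gives:
  u_1 = (2, 3, 1)
  u_2 = (9/7, -11/7, 15/7)
  u_3 = (-124/61, 93/122, 217/122)

Orthogonality check:
  u_2 · u_1 = 0 (should be 0)
  u_3 · u_1 = 0 (should be 0)
  u_3 · u_2 = 0 (should be 0)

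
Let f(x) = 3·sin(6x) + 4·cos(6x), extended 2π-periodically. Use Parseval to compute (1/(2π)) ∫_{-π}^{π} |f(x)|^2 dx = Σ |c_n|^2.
Σ |c_n|^2 = 25/2

Expand |f|^2 and use orthogonality of {sin(nx), cos(mx)} on [-π, π]:
  ∫_{-π}^{π} sin(nx)^2 dx = π, ∫ cos(mx)^2 dx = π, and cross terms integrate to 0.
So ∫_{-π}^{π} f(x)^2 dx = 3^2 · π + 4^2 · π = (9 + 16)π.
Divide by 2π: (9 + 16)/2 = 25/2.
By Parseval, this equals Σ |c_n|^2.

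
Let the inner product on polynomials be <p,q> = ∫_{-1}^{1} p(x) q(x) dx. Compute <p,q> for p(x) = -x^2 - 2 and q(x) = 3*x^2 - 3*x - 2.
<p,q> = 62/15

Expand the product: p(x)·q(x) = -3*x^4 + 3*x^3 - 4*x^2 + 6*x + 4.
∫_{-1}^{1} of each monomial x^k gives [2/(k+1) if k even, 0 if k odd]. Integrating term-by-term (or equivalently evaluating the antiderivative F(x) = -3*x^5/5 + 3*x^4/4 - 4*x^3/3 + 3*x^2 + 4*x at the endpoints):
  F(1) − F(−1) = 349/60 − (101/60) = 62/15.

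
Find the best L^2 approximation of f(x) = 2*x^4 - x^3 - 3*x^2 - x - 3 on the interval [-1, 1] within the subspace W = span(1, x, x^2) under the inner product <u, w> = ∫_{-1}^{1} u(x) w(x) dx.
g(x) = -9*x^2/7 - 8*x/5 - 111/35

The best approximation g ∈ W is the orthogonal projection of f onto W. Writing g = a_0 + a_1 x + a_2 x^2, the coefficients solve the normal equations G · a = b where
  G_{ij} = <φ_i, φ_j> and b_i = <f, φ_i>, with φ_0 = 1, φ_1 = x, φ_2 = x^2.
G =
  [2, 0, 2/3]
  [0, 2/3, 0]
  [2/3, 0, 2/5],
b = (-36/5, -16/15, -92/35).
Solving gives a_0 = -111/35, a_1 = -8/5, a_2 = -9/7, so
  g(x) = -9*x^2/7 - 8*x/5 - 111/35.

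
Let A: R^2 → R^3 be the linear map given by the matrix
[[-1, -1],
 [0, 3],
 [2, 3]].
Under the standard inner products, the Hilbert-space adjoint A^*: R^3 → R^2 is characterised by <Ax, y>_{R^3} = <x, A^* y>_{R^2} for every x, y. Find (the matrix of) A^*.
A^* = A^T =
[[-1, 0, 2],
 [-1, 3, 3]]

For real matrices with standard dot products, the defining identity <Ax, y> = <x, A^* y> gives (Ax)^T y = x^T (A^*) y, i.e. x^T A^T y = x^T (A^*) y. Since this holds for all x, y, we must have A^* = A^T. Therefore
A^* =
[[-1, 0, 2],
 [-1, 3, 3]].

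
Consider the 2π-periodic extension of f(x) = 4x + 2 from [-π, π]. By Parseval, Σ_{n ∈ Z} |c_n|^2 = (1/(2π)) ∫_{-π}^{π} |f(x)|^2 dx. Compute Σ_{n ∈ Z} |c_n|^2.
Σ |c_n|^2 = 16π^2/3 + 4

Expand and integrate term by term over [-π, π]:
  ∫ (4x)^2 dx = 16·(2π^3/3); ∫ 2·4·(2)·x dx = 0 (odd integrand); ∫ 2^2 dx = 4·2π.
So (1/(2π)) ∫_{-π}^{π} (4x + 2)^2 dx = 16π^2/3 + 4 = 16π^2/3 + 4.
Parseval ⇒ Σ |c_n|^2 = 16π^2/3 + 4.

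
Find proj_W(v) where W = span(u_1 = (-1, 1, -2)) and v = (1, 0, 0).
proj_W(v) = (1/6, -1/6, 1/3)

Set up U = [u_1 | ... | u_1] ∈ R^(3×1). The projector onto W = col(U) is P = U (U^T U)^(-1) U^T.
Compute U^T U =
  [6],
and U^T v = (-1).
Solve U^T U · c = U^T v for the coefficients: c = (-1/6). The projection is proj_W(v) = U c.
Check: (v - proj_W(v)) · u_1 = 0  (should be 0).
Result: proj_W(v) = (1/6, -1/6, 1/3).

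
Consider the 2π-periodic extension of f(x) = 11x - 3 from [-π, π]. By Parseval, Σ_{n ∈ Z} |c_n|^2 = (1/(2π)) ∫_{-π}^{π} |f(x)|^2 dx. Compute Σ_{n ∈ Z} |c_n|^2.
Σ |c_n|^2 = 121π^2/3 + 9

Expand and integrate term by term over [-π, π]:
  ∫ (11x)^2 dx = 121·(2π^3/3); ∫ 2·11·(-3)·x dx = 0 (odd integrand); ∫ (-3)^2 dx = 9·2π.
So (1/(2π)) ∫_{-π}^{π} (11x - 3)^2 dx = 121π^2/3 + 9 = 121π^2/3 + 9.
Parseval ⇒ Σ |c_n|^2 = 121π^2/3 + 9.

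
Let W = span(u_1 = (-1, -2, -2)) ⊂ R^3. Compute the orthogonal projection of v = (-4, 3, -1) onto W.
proj_W(v) = (0, 0, 0)

Set up U = [u_1 | ... | u_1] ∈ R^(3×1). The projector onto W = col(U) is P = U (U^T U)^(-1) U^T.
Compute U^T U =
  [9],
and U^T v = (0).
Solve U^T U · c = U^T v for the coefficients: c = (0). The projection is proj_W(v) = U c.
Check: (v - proj_W(v)) · u_1 = 0  (should be 0).
Result: proj_W(v) = (0, 0, 0).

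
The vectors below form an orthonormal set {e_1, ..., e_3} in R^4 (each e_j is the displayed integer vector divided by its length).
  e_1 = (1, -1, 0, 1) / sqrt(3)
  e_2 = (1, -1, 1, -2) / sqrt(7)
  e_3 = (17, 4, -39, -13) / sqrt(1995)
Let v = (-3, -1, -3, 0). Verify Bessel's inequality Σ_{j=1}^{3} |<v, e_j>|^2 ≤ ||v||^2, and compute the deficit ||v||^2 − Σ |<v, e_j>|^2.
Σ |<v, e_j>|^2 = 649/95; ||v||^2 = 19; deficit = 1156/95

Write each e_j = u_j / sqrt(<u_j, u_j>) where u_j is the displayed integer vector. Then <v, e_j> = <v, u_j> / sqrt(<u_j, u_j>), so |<v, e_j>|^2 = <v, u_j>^2 / <u_j, u_j>.
Coefficients: <v, e_1> = -2/sqrt(3), <v, e_2> = -5/sqrt(7), <v, e_3> = 62/sqrt(1995).
Square and sum: Σ |<v, e_j>|^2 = 649/95.
Compute ||v||^2 = v·v = 19.
Deficit = 19 − 649/95 = 1156/95 ≥ 0, confirming Bessel's inequality. (The deficit equals ||v − Σ <v,e_j> e_j||^2, the squared distance from v to span{e_j}.)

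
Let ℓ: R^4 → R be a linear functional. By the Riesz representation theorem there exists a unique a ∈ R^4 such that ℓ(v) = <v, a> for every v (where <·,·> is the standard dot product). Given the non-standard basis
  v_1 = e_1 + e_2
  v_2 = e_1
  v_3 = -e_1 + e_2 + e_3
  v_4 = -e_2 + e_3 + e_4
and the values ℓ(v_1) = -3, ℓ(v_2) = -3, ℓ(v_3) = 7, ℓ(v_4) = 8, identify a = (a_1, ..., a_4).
a = (-3, 0, 4, 4)

Write a = (a_1, ..., a_4) in the standard basis. For each basis vector v_i, ℓ(v_i) = <v_i, a> is a linear equation in the a_j's. Collect the n equations into a matrix system V a = ℓ, where row i of V is v_i (expressed in the standard basis). Since V is invertible (lower-triangular with 1s on the diagonal, up to permutation), solve by back-substitution:
  V =
[[1, 1, 0, 0],
 [1, 0, 0, 0],
 [-1, 1, 1, 0],
 [0, -1, 1, 1]]
  V a = (-3, -3, 7, 8)
Solving gives a = (-3, 0, 4, 4).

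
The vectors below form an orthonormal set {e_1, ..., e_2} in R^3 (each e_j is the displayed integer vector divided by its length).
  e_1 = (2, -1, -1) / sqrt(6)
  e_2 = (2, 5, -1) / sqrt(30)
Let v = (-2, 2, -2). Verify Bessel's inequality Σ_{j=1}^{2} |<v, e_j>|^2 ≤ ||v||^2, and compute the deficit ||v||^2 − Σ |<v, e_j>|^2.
Σ |<v, e_j>|^2 = 24/5; ||v||^2 = 12; deficit = 36/5

Write each e_j = u_j / sqrt(<u_j, u_j>) where u_j is the displayed integer vector. Then <v, e_j> = <v, u_j> / sqrt(<u_j, u_j>), so |<v, e_j>|^2 = <v, u_j>^2 / <u_j, u_j>.
Coefficients: <v, e_1> = -4/sqrt(6), <v, e_2> = 8/sqrt(30).
Square and sum: Σ |<v, e_j>|^2 = 24/5.
Compute ||v||^2 = v·v = 12.
Deficit = 12 − 24/5 = 36/5 ≥ 0, confirming Bessel's inequality. (The deficit equals ||v − Σ <v,e_j> e_j||^2, the squared distance from v to span{e_j}.)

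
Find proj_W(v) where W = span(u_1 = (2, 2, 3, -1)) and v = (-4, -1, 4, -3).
proj_W(v) = (5/9, 5/9, 5/6, -5/18)

Set up U = [u_1 | ... | u_1] ∈ R^(4×1). The projector onto W = col(U) is P = U (U^T U)^(-1) U^T.
Compute U^T U =
  [18],
and U^T v = (5).
Solve U^T U · c = U^T v for the coefficients: c = (5/18). The projection is proj_W(v) = U c.
Check: (v - proj_W(v)) · u_1 = 0  (should be 0).
Result: proj_W(v) = (5/9, 5/9, 5/6, -5/18).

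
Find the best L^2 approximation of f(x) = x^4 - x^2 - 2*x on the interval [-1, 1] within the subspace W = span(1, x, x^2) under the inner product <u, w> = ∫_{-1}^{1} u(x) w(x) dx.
g(x) = -x^2/7 - 2*x - 3/35

The best approximation g ∈ W is the orthogonal projection of f onto W. Writing g = a_0 + a_1 x + a_2 x^2, the coefficients solve the normal equations G · a = b where
  G_{ij} = <φ_i, φ_j> and b_i = <f, φ_i>, with φ_0 = 1, φ_1 = x, φ_2 = x^2.
G =
  [2, 0, 2/3]
  [0, 2/3, 0]
  [2/3, 0, 2/5],
b = (-4/15, -4/3, -4/35).
Solving gives a_0 = -3/35, a_1 = -2, a_2 = -1/7, so
  g(x) = -x^2/7 - 2*x - 3/35.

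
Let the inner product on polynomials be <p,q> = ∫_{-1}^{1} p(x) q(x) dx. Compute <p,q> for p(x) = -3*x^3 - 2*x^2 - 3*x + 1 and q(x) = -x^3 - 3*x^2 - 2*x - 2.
<p,q> = 158/21

Expand the product: p(x)·q(x) = 3*x^6 + 11*x^5 + 15*x^4 + 18*x^3 + 7*x^2 + 4*x - 2.
∫_{-1}^{1} of each monomial x^k gives [2/(k+1) if k even, 0 if k odd]. Integrating term-by-term (or equivalently evaluating the antiderivative F(x) = 3*x^7/7 + 11*x^6/6 + 3*x^5 + 9*x^4/2 + 7*x^3/3 + 2*x^2 - 2*x at the endpoints):
  F(1) − F(−1) = 254/21 − (32/7) = 158/21.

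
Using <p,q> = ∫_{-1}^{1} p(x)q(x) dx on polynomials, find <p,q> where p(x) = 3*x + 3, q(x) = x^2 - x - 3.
<p,q> = -18

Expand the product: p(x)·q(x) = 3*x^3 - 12*x - 9.
∫_{-1}^{1} of each monomial x^k gives [2/(k+1) if k even, 0 if k odd]. Integrating term-by-term (or equivalently evaluating the antiderivative F(x) = 3*x^4/4 - 6*x^2 - 9*x at the endpoints):
  F(1) − F(−1) = -57/4 − (15/4) = -18.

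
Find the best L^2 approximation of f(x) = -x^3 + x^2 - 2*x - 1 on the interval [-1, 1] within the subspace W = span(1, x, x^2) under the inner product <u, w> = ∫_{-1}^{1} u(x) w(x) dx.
g(x) = x^2 - 13*x/5 - 1

The best approximation g ∈ W is the orthogonal projection of f onto W. Writing g = a_0 + a_1 x + a_2 x^2, the coefficients solve the normal equations G · a = b where
  G_{ij} = <φ_i, φ_j> and b_i = <f, φ_i>, with φ_0 = 1, φ_1 = x, φ_2 = x^2.
G =
  [2, 0, 2/3]
  [0, 2/3, 0]
  [2/3, 0, 2/5],
b = (-4/3, -26/15, -4/15).
Solving gives a_0 = -1, a_1 = -13/5, a_2 = 1, so
  g(x) = x^2 - 13*x/5 - 1.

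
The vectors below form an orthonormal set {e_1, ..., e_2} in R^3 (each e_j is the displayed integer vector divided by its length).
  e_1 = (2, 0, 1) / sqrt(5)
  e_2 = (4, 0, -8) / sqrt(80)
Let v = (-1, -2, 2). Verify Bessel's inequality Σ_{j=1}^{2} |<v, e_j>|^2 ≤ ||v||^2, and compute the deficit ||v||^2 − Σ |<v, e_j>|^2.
Σ |<v, e_j>|^2 = 5; ||v||^2 = 9; deficit = 4

Write each e_j = u_j / sqrt(<u_j, u_j>) where u_j is the displayed integer vector. Then <v, e_j> = <v, u_j> / sqrt(<u_j, u_j>), so |<v, e_j>|^2 = <v, u_j>^2 / <u_j, u_j>.
Coefficients: <v, e_1> = 0/sqrt(5), <v, e_2> = -20/sqrt(80).
Square and sum: Σ |<v, e_j>|^2 = 5.
Compute ||v||^2 = v·v = 9.
Deficit = 9 − 5 = 4 ≥ 0, confirming Bessel's inequality. (The deficit equals ||v − Σ <v,e_j> e_j||^2, the squared distance from v to span{e_j}.)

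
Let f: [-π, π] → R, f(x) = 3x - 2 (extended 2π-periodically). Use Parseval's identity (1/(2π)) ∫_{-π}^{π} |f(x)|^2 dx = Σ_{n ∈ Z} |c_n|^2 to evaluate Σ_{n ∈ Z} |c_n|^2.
Σ |c_n|^2 = 3π^2 + 4

Expand and integrate term by term over [-π, π]:
  ∫ (3x)^2 dx = 9·(2π^3/3); ∫ 2·3·(-2)·x dx = 0 (odd integrand); ∫ (-2)^2 dx = 4·2π.
So (1/(2π)) ∫_{-π}^{π} (3x - 2)^2 dx = 9π^2/3 + 4 = 3π^2 + 4.
Parseval ⇒ Σ |c_n|^2 = 3π^2 + 4.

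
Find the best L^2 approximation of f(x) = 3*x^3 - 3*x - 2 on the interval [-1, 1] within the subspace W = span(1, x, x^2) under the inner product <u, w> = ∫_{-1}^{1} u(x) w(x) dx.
g(x) = -6*x/5 - 2

The best approximation g ∈ W is the orthogonal projection of f onto W. Writing g = a_0 + a_1 x + a_2 x^2, the coefficients solve the normal equations G · a = b where
  G_{ij} = <φ_i, φ_j> and b_i = <f, φ_i>, with φ_0 = 1, φ_1 = x, φ_2 = x^2.
G =
  [2, 0, 2/3]
  [0, 2/3, 0]
  [2/3, 0, 2/5],
b = (-4, -4/5, -4/3).
Solving gives a_0 = -2, a_1 = -6/5, a_2 = 0, so
  g(x) = -6*x/5 - 2.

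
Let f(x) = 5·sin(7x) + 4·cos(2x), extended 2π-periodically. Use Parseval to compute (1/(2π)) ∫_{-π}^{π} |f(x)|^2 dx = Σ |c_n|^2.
Σ |c_n|^2 = 41/2

Expand |f|^2 and use orthogonality of {sin(nx), cos(mx)} on [-π, π]:
  ∫_{-π}^{π} sin(nx)^2 dx = π, ∫ cos(mx)^2 dx = π, and cross terms integrate to 0.
So ∫_{-π}^{π} f(x)^2 dx = 5^2 · π + 4^2 · π = (25 + 16)π.
Divide by 2π: (25 + 16)/2 = 41/2.
By Parseval, this equals Σ |c_n|^2.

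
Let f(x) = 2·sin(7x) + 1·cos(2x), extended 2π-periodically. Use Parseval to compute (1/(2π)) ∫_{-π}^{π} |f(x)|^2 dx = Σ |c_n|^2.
Σ |c_n|^2 = 5/2

Expand |f|^2 and use orthogonality of {sin(nx), cos(mx)} on [-π, π]:
  ∫_{-π}^{π} sin(nx)^2 dx = π, ∫ cos(mx)^2 dx = π, and cross terms integrate to 0.
So ∫_{-π}^{π} f(x)^2 dx = 2^2 · π + 1^2 · π = (4 + 1)π.
Divide by 2π: (4 + 1)/2 = 5/2.
By Parseval, this equals Σ |c_n|^2.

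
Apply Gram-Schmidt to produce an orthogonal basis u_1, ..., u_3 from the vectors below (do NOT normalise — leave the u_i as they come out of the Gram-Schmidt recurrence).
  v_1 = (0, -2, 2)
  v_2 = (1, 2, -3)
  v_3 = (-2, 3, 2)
Orthogonal basis:
  u_1 = (0, -2, 2)
  u_2 = (1, -1/2, -1/2)
  u_3 = (1, 1, 1)

Apply the Gram-Schmidt recurrence
  u_1 = v_1
  u_i = v_i − Σ_{j<i} ((v_i · u_j) / (u_j · u_j)) · u_j.

Step by step this gives:
  u_1 = (0, -2, 2)
  u_2 = (1, -1/2, -1/2)
  u_3 = (1, 1, 1)

Orthogonality check:
  u_2 · u_1 = 0 (should be 0)
  u_3 · u_1 = 0 (should be 0)
  u_3 · u_2 = 0 (should be 0)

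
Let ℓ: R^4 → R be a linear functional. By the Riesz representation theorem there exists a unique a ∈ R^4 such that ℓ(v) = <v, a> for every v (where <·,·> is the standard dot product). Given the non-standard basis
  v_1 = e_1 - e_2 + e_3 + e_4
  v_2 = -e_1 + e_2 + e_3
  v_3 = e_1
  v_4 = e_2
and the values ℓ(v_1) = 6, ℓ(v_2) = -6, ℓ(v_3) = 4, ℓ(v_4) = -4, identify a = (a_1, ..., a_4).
a = (4, -4, 2, -4)

Write a = (a_1, ..., a_4) in the standard basis. For each basis vector v_i, ℓ(v_i) = <v_i, a> is a linear equation in the a_j's. Collect the n equations into a matrix system V a = ℓ, where row i of V is v_i (expressed in the standard basis). Since V is invertible (lower-triangular with 1s on the diagonal, up to permutation), solve by back-substitution:
  V =
[[1, -1, 1, 1],
 [-1, 1, 1, 0],
 [1, 0, 0, 0],
 [0, 1, 0, 0]]
  V a = (6, -6, 4, -4)
Solving gives a = (4, -4, 2, -4).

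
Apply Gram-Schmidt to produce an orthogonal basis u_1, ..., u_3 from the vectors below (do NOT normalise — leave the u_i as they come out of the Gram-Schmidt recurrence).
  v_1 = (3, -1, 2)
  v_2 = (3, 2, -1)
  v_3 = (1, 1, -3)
Orthogonal basis:
  u_1 = (3, -1, 2)
  u_2 = (27/14, 33/14, -12/7)
  u_3 = (7/19, -21/19, -21/19)

Apply the Gram-Schmidt recurrence
  u_1 = v_1
  u_i = v_i − Σ_{j<i} ((v_i · u_j) / (u_j · u_j)) · u_j.

Step by step this gives:
  u_1 = (3, -1, 2)
  u_2 = (27/14, 33/14, -12/7)
  u_3 = (7/19, -21/19, -21/19)

Orthogonality check:
  u_2 · u_1 = 0 (should be 0)
  u_3 · u_1 = 0 (should be 0)
  u_3 · u_2 = 0 (should be 0)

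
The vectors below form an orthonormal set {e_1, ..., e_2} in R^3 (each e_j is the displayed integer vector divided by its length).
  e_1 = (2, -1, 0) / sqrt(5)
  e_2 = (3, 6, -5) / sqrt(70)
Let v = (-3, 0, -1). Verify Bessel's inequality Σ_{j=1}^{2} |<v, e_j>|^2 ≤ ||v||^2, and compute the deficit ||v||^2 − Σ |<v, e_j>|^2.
Σ |<v, e_j>|^2 = 52/7; ||v||^2 = 10; deficit = 18/7

Write each e_j = u_j / sqrt(<u_j, u_j>) where u_j is the displayed integer vector. Then <v, e_j> = <v, u_j> / sqrt(<u_j, u_j>), so |<v, e_j>|^2 = <v, u_j>^2 / <u_j, u_j>.
Coefficients: <v, e_1> = -6/sqrt(5), <v, e_2> = -4/sqrt(70).
Square and sum: Σ |<v, e_j>|^2 = 52/7.
Compute ||v||^2 = v·v = 10.
Deficit = 10 − 52/7 = 18/7 ≥ 0, confirming Bessel's inequality. (The deficit equals ||v − Σ <v,e_j> e_j||^2, the squared distance from v to span{e_j}.)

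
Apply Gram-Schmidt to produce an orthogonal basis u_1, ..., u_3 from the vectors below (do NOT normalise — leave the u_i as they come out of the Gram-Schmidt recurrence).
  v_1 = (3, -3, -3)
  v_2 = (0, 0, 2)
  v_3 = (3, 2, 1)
Orthogonal basis:
  u_1 = (3, -3, -3)
  u_2 = (2/3, -2/3, 4/3)
  u_3 = (5/2, 5/2, 0)

Apply the Gram-Schmidt recurrence
  u_1 = v_1
  u_i = v_i − Σ_{j<i} ((v_i · u_j) / (u_j · u_j)) · u_j.

Step by step this gives:
  u_1 = (3, -3, -3)
  u_2 = (2/3, -2/3, 4/3)
  u_3 = (5/2, 5/2, 0)

Orthogonality check:
  u_2 · u_1 = 0 (should be 0)
  u_3 · u_1 = 0 (should be 0)
  u_3 · u_2 = 0 (should be 0)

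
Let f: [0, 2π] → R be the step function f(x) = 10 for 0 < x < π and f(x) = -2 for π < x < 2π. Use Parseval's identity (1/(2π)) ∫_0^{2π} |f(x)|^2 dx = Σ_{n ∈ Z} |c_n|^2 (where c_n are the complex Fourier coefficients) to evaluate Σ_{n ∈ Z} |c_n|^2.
Σ |c_n|^2 = 52

Parseval equates the L^2 energy of f (normalised by 1/(2π)) with the ℓ^2 sum of its Fourier coefficients: (1/(2π)) ∫_0^{2π} |f|^2 = Σ |c_n|^2.
Compute the left side: (1/(2π)) [∫_0^π 10^2 dx + ∫_π^{2π} (-2)^2 dx] = (1/(2π)) · (100π + 4π) = (100 + 4)/2 = 52.
So Σ_{n ∈ Z} |c_n|^2 = 52.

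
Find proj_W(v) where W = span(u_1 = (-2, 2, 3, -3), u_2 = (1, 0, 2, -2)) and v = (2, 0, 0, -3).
proj_W(v) = (114/67, -35/67, 211/134, -211/134)

Set up U = [u_1 | ... | u_2] ∈ R^(4×2). The projector onto W = col(U) is P = U (U^T U)^(-1) U^T.
Compute U^T U =
  [26, 10]
  [10, 9],
and U^T v = (5, 8).
Solve U^T U · c = U^T v for the coefficients: c = (-35/134, 79/67). The projection is proj_W(v) = U c.
Check: (v - proj_W(v)) · u_1 = 0  (should be 0).
Check: (v - proj_W(v)) · u_2 = 0  (should be 0).
Result: proj_W(v) = (114/67, -35/67, 211/134, -211/134).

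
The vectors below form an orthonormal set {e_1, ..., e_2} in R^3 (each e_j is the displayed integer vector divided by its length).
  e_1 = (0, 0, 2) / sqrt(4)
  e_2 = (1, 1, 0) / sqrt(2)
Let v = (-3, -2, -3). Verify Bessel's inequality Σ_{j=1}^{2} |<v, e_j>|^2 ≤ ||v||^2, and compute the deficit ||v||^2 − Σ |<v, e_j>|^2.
Σ |<v, e_j>|^2 = 43/2; ||v||^2 = 22; deficit = 1/2

Write each e_j = u_j / sqrt(<u_j, u_j>) where u_j is the displayed integer vector. Then <v, e_j> = <v, u_j> / sqrt(<u_j, u_j>), so |<v, e_j>|^2 = <v, u_j>^2 / <u_j, u_j>.
Coefficients: <v, e_1> = -6/sqrt(4), <v, e_2> = -5/sqrt(2).
Square and sum: Σ |<v, e_j>|^2 = 43/2.
Compute ||v||^2 = v·v = 22.
Deficit = 22 − 43/2 = 1/2 ≥ 0, confirming Bessel's inequality. (The deficit equals ||v − Σ <v,e_j> e_j||^2, the squared distance from v to span{e_j}.)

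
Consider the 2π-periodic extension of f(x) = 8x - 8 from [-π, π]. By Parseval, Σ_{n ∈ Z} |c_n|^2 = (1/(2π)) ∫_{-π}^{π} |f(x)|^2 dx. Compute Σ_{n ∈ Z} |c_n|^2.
Σ |c_n|^2 = 64π^2/3 + 64

Expand and integrate term by term over [-π, π]:
  ∫ (8x)^2 dx = 64·(2π^3/3); ∫ 2·8·(-8)·x dx = 0 (odd integrand); ∫ (-8)^2 dx = 64·2π.
So (1/(2π)) ∫_{-π}^{π} (8x - 8)^2 dx = 64π^2/3 + 64 = 64π^2/3 + 64.
Parseval ⇒ Σ |c_n|^2 = 64π^2/3 + 64.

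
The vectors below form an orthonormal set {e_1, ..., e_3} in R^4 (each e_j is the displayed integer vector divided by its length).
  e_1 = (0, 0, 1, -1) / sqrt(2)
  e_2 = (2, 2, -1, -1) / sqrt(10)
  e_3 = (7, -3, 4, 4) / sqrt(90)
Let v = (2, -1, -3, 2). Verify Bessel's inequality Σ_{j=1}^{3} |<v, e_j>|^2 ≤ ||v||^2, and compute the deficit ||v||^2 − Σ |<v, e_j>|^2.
Σ |<v, e_j>|^2 = 275/18; ||v||^2 = 18; deficit = 49/18

Write each e_j = u_j / sqrt(<u_j, u_j>) where u_j is the displayed integer vector. Then <v, e_j> = <v, u_j> / sqrt(<u_j, u_j>), so |<v, e_j>|^2 = <v, u_j>^2 / <u_j, u_j>.
Coefficients: <v, e_1> = -5/sqrt(2), <v, e_2> = 3/sqrt(10), <v, e_3> = 13/sqrt(90).
Square and sum: Σ |<v, e_j>|^2 = 275/18.
Compute ||v||^2 = v·v = 18.
Deficit = 18 − 275/18 = 49/18 ≥ 0, confirming Bessel's inequality. (The deficit equals ||v − Σ <v,e_j> e_j||^2, the squared distance from v to span{e_j}.)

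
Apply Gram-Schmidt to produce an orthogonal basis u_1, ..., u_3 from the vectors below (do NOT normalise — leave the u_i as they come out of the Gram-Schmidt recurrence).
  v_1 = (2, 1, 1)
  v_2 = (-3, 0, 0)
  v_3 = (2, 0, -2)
Orthogonal basis:
  u_1 = (2, 1, 1)
  u_2 = (-1, 1, 1)
  u_3 = (0, 1, -1)

Apply the Gram-Schmidt recurrence
  u_1 = v_1
  u_i = v_i − Σ_{j<i} ((v_i · u_j) / (u_j · u_j)) · u_j.

Step by step this gives:
  u_1 = (2, 1, 1)
  u_2 = (-1, 1, 1)
  u_3 = (0, 1, -1)

Orthogonality check:
  u_2 · u_1 = 0 (should be 0)
  u_3 · u_1 = 0 (should be 0)
  u_3 · u_2 = 0 (should be 0)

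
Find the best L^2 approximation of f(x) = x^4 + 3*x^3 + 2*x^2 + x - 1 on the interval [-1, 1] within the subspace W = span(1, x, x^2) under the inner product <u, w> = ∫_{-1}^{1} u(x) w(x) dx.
g(x) = 20*x^2/7 + 14*x/5 - 38/35

The best approximation g ∈ W is the orthogonal projection of f onto W. Writing g = a_0 + a_1 x + a_2 x^2, the coefficients solve the normal equations G · a = b where
  G_{ij} = <φ_i, φ_j> and b_i = <f, φ_i>, with φ_0 = 1, φ_1 = x, φ_2 = x^2.
G =
  [2, 0, 2/3]
  [0, 2/3, 0]
  [2/3, 0, 2/5],
b = (-4/15, 28/15, 44/105).
Solving gives a_0 = -38/35, a_1 = 14/5, a_2 = 20/7, so
  g(x) = 20*x^2/7 + 14*x/5 - 38/35.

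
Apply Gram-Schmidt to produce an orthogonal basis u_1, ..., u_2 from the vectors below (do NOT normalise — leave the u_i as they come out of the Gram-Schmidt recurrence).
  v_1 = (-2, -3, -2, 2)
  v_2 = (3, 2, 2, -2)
Orthogonal basis:
  u_1 = (-2, -3, -2, 2)
  u_2 = (23/21, -6/7, 2/21, -2/21)

Apply the Gram-Schmidt recurrence
  u_1 = v_1
  u_i = v_i − Σ_{j<i} ((v_i · u_j) / (u_j · u_j)) · u_j.

Step by step this gives:
  u_1 = (-2, -3, -2, 2)
  u_2 = (23/21, -6/7, 2/21, -2/21)

Orthogonality check:
  u_2 · u_1 = 0 (should be 0)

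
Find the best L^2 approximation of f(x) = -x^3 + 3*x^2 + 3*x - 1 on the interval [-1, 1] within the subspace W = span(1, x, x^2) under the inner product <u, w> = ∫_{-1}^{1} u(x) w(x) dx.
g(x) = 3*x^2 + 12*x/5 - 1

The best approximation g ∈ W is the orthogonal projection of f onto W. Writing g = a_0 + a_1 x + a_2 x^2, the coefficients solve the normal equations G · a = b where
  G_{ij} = <φ_i, φ_j> and b_i = <f, φ_i>, with φ_0 = 1, φ_1 = x, φ_2 = x^2.
G =
  [2, 0, 2/3]
  [0, 2/3, 0]
  [2/3, 0, 2/5],
b = (0, 8/5, 8/15).
Solving gives a_0 = -1, a_1 = 12/5, a_2 = 3, so
  g(x) = 3*x^2 + 12*x/5 - 1.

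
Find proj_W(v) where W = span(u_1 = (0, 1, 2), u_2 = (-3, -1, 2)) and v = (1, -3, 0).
proj_W(v) = (-27/61, -51/61, -66/61)

Set up U = [u_1 | ... | u_2] ∈ R^(3×2). The projector onto W = col(U) is P = U (U^T U)^(-1) U^T.
Compute U^T U =
  [5, 3]
  [3, 14],
and U^T v = (-3, 0).
Solve U^T U · c = U^T v for the coefficients: c = (-42/61, 9/61). The projection is proj_W(v) = U c.
Check: (v - proj_W(v)) · u_1 = 0  (should be 0).
Check: (v - proj_W(v)) · u_2 = 0  (should be 0).
Result: proj_W(v) = (-27/61, -51/61, -66/61).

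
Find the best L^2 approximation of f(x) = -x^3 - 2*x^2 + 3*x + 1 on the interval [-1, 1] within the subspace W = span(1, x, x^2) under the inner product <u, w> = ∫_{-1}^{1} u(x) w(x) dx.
g(x) = -2*x^2 + 12*x/5 + 1

The best approximation g ∈ W is the orthogonal projection of f onto W. Writing g = a_0 + a_1 x + a_2 x^2, the coefficients solve the normal equations G · a = b where
  G_{ij} = <φ_i, φ_j> and b_i = <f, φ_i>, with φ_0 = 1, φ_1 = x, φ_2 = x^2.
G =
  [2, 0, 2/3]
  [0, 2/3, 0]
  [2/3, 0, 2/5],
b = (2/3, 8/5, -2/15).
Solving gives a_0 = 1, a_1 = 12/5, a_2 = -2, so
  g(x) = -2*x^2 + 12*x/5 + 1.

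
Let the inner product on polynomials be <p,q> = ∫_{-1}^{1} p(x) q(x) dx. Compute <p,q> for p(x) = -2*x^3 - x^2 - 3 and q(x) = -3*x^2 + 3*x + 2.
<p,q> = -128/15

Expand the product: p(x)·q(x) = 6*x^5 - 3*x^4 - 7*x^3 + 7*x^2 - 9*x - 6.
∫_{-1}^{1} of each monomial x^k gives [2/(k+1) if k even, 0 if k odd]. Integrating term-by-term (or equivalently evaluating the antiderivative F(x) = x^6 - 3*x^5/5 - 7*x^4/4 + 7*x^3/3 - 9*x^2/2 - 6*x at the endpoints):
  F(1) − F(−1) = -571/60 − (-59/60) = -128/15.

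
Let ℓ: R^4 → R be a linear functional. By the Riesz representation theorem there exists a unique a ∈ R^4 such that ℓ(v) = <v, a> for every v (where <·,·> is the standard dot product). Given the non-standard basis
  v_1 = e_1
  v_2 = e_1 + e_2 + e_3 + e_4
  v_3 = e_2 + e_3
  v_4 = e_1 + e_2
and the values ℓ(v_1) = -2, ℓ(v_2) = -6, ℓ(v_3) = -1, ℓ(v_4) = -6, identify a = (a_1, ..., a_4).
a = (-2, -4, 3, -3)

Write a = (a_1, ..., a_4) in the standard basis. For each basis vector v_i, ℓ(v_i) = <v_i, a> is a linear equation in the a_j's. Collect the n equations into a matrix system V a = ℓ, where row i of V is v_i (expressed in the standard basis). Since V is invertible (lower-triangular with 1s on the diagonal, up to permutation), solve by back-substitution:
  V =
[[1, 0, 0, 0],
 [1, 1, 1, 1],
 [0, 1, 1, 0],
 [1, 1, 0, 0]]
  V a = (-2, -6, -1, -6)
Solving gives a = (-2, -4, 3, -3).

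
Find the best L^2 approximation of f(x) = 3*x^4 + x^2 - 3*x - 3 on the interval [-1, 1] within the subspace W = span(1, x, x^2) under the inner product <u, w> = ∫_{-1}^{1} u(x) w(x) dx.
g(x) = 25*x^2/7 - 3*x - 114/35

The best approximation g ∈ W is the orthogonal projection of f onto W. Writing g = a_0 + a_1 x + a_2 x^2, the coefficients solve the normal equations G · a = b where
  G_{ij} = <φ_i, φ_j> and b_i = <f, φ_i>, with φ_0 = 1, φ_1 = x, φ_2 = x^2.
G =
  [2, 0, 2/3]
  [0, 2/3, 0]
  [2/3, 0, 2/5],
b = (-62/15, -2, -26/35).
Solving gives a_0 = -114/35, a_1 = -3, a_2 = 25/7, so
  g(x) = 25*x^2/7 - 3*x - 114/35.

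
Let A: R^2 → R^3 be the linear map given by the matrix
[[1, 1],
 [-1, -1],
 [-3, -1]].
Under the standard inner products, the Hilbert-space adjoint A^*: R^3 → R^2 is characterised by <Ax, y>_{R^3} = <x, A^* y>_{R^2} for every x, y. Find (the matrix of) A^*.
A^* = A^T =
[[1, -1, -3],
 [1, -1, -1]]

For real matrices with standard dot products, the defining identity <Ax, y> = <x, A^* y> gives (Ax)^T y = x^T (A^*) y, i.e. x^T A^T y = x^T (A^*) y. Since this holds for all x, y, we must have A^* = A^T. Therefore
A^* =
[[1, -1, -3],
 [1, -1, -1]].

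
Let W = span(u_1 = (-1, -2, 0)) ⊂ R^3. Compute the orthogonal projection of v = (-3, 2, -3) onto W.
proj_W(v) = (1/5, 2/5, 0)

Set up U = [u_1 | ... | u_1] ∈ R^(3×1). The projector onto W = col(U) is P = U (U^T U)^(-1) U^T.
Compute U^T U =
  [5],
and U^T v = (-1).
Solve U^T U · c = U^T v for the coefficients: c = (-1/5). The projection is proj_W(v) = U c.
Check: (v - proj_W(v)) · u_1 = 0  (should be 0).
Result: proj_W(v) = (1/5, 2/5, 0).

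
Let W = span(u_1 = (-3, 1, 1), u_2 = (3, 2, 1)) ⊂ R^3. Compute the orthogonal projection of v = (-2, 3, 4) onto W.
proj_W(v) = (-126/59, 225/59, 164/59)

Set up U = [u_1 | ... | u_2] ∈ R^(3×2). The projector onto W = col(U) is P = U (U^T U)^(-1) U^T.
Compute U^T U =
  [11, -6]
  [-6, 14],
and U^T v = (13, 4).
Solve U^T U · c = U^T v for the coefficients: c = (103/59, 61/59). The projection is proj_W(v) = U c.
Check: (v - proj_W(v)) · u_1 = 0  (should be 0).
Check: (v - proj_W(v)) · u_2 = 0  (should be 0).
Result: proj_W(v) = (-126/59, 225/59, 164/59).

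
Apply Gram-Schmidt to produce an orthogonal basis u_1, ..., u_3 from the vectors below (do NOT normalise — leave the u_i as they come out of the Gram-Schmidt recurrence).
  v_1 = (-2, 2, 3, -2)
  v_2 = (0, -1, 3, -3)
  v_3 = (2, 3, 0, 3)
Orthogonal basis:
  u_1 = (-2, 2, 3, -2)
  u_2 = (26/21, -47/21, 8/7, -37/21)
  u_3 = (62/23, 33/23, 36/23, 25/23)

Apply the Gram-Schmidt recurrence
  u_1 = v_1
  u_i = v_i − Σ_{j<i} ((v_i · u_j) / (u_j · u_j)) · u_j.

Step by step this gives:
  u_1 = (-2, 2, 3, -2)
  u_2 = (26/21, -47/21, 8/7, -37/21)
  u_3 = (62/23, 33/23, 36/23, 25/23)

Orthogonality check:
  u_2 · u_1 = 0 (should be 0)
  u_3 · u_1 = 0 (should be 0)
  u_3 · u_2 = 0 (should be 0)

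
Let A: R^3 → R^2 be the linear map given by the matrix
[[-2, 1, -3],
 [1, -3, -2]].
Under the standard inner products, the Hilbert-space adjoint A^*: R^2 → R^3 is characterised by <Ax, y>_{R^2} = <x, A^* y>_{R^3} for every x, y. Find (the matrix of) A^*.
A^* = A^T =
[[-2, 1],
 [1, -3],
 [-3, -2]]

For real matrices with standard dot products, the defining identity <Ax, y> = <x, A^* y> gives (Ax)^T y = x^T (A^*) y, i.e. x^T A^T y = x^T (A^*) y. Since this holds for all x, y, we must have A^* = A^T. Therefore
A^* =
[[-2, 1],
 [1, -3],
 [-3, -2]].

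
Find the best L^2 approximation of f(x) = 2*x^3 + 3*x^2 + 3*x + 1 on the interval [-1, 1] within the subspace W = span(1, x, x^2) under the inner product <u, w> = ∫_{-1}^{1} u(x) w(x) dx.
g(x) = 3*x^2 + 21*x/5 + 1

The best approximation g ∈ W is the orthogonal projection of f onto W. Writing g = a_0 + a_1 x + a_2 x^2, the coefficients solve the normal equations G · a = b where
  G_{ij} = <φ_i, φ_j> and b_i = <f, φ_i>, with φ_0 = 1, φ_1 = x, φ_2 = x^2.
G =
  [2, 0, 2/3]
  [0, 2/3, 0]
  [2/3, 0, 2/5],
b = (4, 14/5, 28/15).
Solving gives a_0 = 1, a_1 = 21/5, a_2 = 3, so
  g(x) = 3*x^2 + 21*x/5 + 1.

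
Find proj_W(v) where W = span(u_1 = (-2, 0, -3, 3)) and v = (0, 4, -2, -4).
proj_W(v) = (6/11, 0, 9/11, -9/11)

Set up U = [u_1 | ... | u_1] ∈ R^(4×1). The projector onto W = col(U) is P = U (U^T U)^(-1) U^T.
Compute U^T U =
  [22],
and U^T v = (-6).
Solve U^T U · c = U^T v for the coefficients: c = (-3/11). The projection is proj_W(v) = U c.
Check: (v - proj_W(v)) · u_1 = 0  (should be 0).
Result: proj_W(v) = (6/11, 0, 9/11, -9/11).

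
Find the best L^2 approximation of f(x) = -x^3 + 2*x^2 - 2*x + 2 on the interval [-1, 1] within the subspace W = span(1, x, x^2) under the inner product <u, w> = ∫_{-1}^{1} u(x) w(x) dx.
g(x) = 2*x^2 - 13*x/5 + 2

The best approximation g ∈ W is the orthogonal projection of f onto W. Writing g = a_0 + a_1 x + a_2 x^2, the coefficients solve the normal equations G · a = b where
  G_{ij} = <φ_i, φ_j> and b_i = <f, φ_i>, with φ_0 = 1, φ_1 = x, φ_2 = x^2.
G =
  [2, 0, 2/3]
  [0, 2/3, 0]
  [2/3, 0, 2/5],
b = (16/3, -26/15, 32/15).
Solving gives a_0 = 2, a_1 = -13/5, a_2 = 2, so
  g(x) = 2*x^2 - 13*x/5 + 2.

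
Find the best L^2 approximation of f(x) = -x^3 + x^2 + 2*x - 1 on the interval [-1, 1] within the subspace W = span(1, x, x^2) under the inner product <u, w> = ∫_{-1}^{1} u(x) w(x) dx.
g(x) = x^2 + 7*x/5 - 1

The best approximation g ∈ W is the orthogonal projection of f onto W. Writing g = a_0 + a_1 x + a_2 x^2, the coefficients solve the normal equations G · a = b where
  G_{ij} = <φ_i, φ_j> and b_i = <f, φ_i>, with φ_0 = 1, φ_1 = x, φ_2 = x^2.
G =
  [2, 0, 2/3]
  [0, 2/3, 0]
  [2/3, 0, 2/5],
b = (-4/3, 14/15, -4/15).
Solving gives a_0 = -1, a_1 = 7/5, a_2 = 1, so
  g(x) = x^2 + 7*x/5 - 1.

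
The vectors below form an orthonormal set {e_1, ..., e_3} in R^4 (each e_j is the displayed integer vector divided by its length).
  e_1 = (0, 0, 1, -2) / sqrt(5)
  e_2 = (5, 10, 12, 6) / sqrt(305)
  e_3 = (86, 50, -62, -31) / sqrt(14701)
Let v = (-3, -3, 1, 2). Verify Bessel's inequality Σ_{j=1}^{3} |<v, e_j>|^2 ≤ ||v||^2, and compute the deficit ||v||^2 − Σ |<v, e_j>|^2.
Σ |<v, e_j>|^2 = 5422/241; ||v||^2 = 23; deficit = 121/241

Write each e_j = u_j / sqrt(<u_j, u_j>) where u_j is the displayed integer vector. Then <v, e_j> = <v, u_j> / sqrt(<u_j, u_j>), so |<v, e_j>|^2 = <v, u_j>^2 / <u_j, u_j>.
Coefficients: <v, e_1> = -3/sqrt(5), <v, e_2> = -21/sqrt(305), <v, e_3> = -532/sqrt(14701).
Square and sum: Σ |<v, e_j>|^2 = 5422/241.
Compute ||v||^2 = v·v = 23.
Deficit = 23 − 5422/241 = 121/241 ≥ 0, confirming Bessel's inequality. (The deficit equals ||v − Σ <v,e_j> e_j||^2, the squared distance from v to span{e_j}.)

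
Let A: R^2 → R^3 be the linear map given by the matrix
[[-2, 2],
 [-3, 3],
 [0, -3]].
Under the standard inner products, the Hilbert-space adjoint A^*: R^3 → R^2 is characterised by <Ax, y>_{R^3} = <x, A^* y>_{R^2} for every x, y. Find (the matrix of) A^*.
A^* = A^T =
[[-2, -3, 0],
 [2, 3, -3]]

For real matrices with standard dot products, the defining identity <Ax, y> = <x, A^* y> gives (Ax)^T y = x^T (A^*) y, i.e. x^T A^T y = x^T (A^*) y. Since this holds for all x, y, we must have A^* = A^T. Therefore
A^* =
[[-2, -3, 0],
 [2, 3, -3]].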